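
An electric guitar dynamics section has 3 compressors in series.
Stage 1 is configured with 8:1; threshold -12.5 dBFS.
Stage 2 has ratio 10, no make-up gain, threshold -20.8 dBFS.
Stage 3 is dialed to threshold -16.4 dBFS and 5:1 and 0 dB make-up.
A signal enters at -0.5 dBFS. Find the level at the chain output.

Stage 1: -0.5 dBFS is 12 dB over -12.5 dBFS; at 8:1 that becomes 1.5 dB over, giving -11 dBFS.
Stage 2: -11 dBFS is 9.8 dB over -20.8 dBFS; at 10:1 that becomes 0.98 dB over, giving -19.82 dBFS.
Stage 3: -19.82 dBFS is at or below the -16.4 dBFS threshold — no compression; output -19.82 dBFS.

-19.82 dBFS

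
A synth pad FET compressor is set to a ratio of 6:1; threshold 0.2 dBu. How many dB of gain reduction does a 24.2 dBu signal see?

20 dB

24.2 dBu exceeds the threshold by 24 dB.
After 6:1 compression the overshoot becomes 24/6 = 4 dB.
GR = overshoot in − overshoot out = 24 − 4 = 20 dB.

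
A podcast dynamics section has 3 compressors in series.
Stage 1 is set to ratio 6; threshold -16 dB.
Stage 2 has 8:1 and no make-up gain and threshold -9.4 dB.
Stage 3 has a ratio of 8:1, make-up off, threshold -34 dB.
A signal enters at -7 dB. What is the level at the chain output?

-31.5625 dB

Stage 1: 9 dB above -16 dB, reduced 6:1 to 1.5 dB above → -14.5 dB.
Stage 2: -14.5 dB is at or below the -9.4 dB threshold — no compression; output -14.5 dB.
Stage 3: 19.5 dB above -34 dB, reduced 8:1 to 2.4375 dB above → -31.5625 dB.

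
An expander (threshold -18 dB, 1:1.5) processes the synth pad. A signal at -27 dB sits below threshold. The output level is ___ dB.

-31.5 dB

The input is 9 dB below the -18 dB threshold.
A 1:1.5 expander multiplies undershoot by 1.5: 9 × 1.5 = 13.5 dB below threshold.
Output = -18 − 13.5 = -31.5 dB.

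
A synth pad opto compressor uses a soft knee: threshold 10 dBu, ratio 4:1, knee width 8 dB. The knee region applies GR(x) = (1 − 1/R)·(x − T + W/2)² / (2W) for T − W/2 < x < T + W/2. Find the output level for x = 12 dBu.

10.3125 dBu

x − T + W/2 = 12 − 10 + 4 = 6.
GR = (1 − 1/4) × 6² / 16 = 0.75 × 36 / 16 = 1.6875 dB.
Output = 12 − 1.6875 = 10.3125 dBu.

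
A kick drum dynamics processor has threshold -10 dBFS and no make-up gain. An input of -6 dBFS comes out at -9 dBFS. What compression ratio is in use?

4:1

Input overshoot = -6 − (-10) = 4 dB; output overshoot = -9 − (-10) = 1 dB.
Ratio = 4 / 1 = 4.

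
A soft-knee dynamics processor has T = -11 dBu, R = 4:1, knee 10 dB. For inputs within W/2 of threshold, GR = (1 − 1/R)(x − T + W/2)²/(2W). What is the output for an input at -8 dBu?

x − T + W/2 = -8 − (-11) + 5 = 8.
GR = (1 − 1/4) × 8² / 20 = 0.75 × 64 / 20 = 2.4 dB.
Output = -8 − 2.4 = -10.4 dBu.

-10.4 dBu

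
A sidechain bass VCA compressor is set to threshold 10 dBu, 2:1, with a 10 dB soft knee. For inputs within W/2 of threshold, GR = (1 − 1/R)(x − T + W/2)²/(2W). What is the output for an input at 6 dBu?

x − T + W/2 = 6 − 10 + 5 = 1.
GR = (1 − 1/2) × 1² / 20 = 0.5 × 1 / 20 = 0.025 dB.
Output = 6 − 0.025 = 5.975 dBu.

5.975 dBu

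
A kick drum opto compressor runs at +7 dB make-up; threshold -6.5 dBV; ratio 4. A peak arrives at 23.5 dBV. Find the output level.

8 dBV

The input is 30 dB above the -6.5 dBV threshold.
The 30 dB excess becomes 7.5 dB after 4:1 reduction.
Output = -6.5 + 7.5 = 1 dBV; make-up adds 7 dB, giving 8 dBV.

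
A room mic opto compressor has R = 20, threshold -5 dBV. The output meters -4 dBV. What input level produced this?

15 dBV

The compressed level sits -4 − (-5) = 1 dB over threshold.
Undo the ratio: input overshoot = 1 × 20 = 20 dB, giving input = 15 dBV.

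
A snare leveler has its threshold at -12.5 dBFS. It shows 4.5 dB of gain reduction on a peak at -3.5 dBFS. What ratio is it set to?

2:1

Input overshoot = -3.5 − (-12.5) = 9 dB.
Output overshoot = 9 − 4.5 = 4.5 dB.
Ratio = input overshoot / output overshoot = 9 / 4.5 = 2.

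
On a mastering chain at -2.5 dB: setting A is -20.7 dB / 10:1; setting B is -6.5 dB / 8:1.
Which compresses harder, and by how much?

A, by 12.88 dB

A: 18.2 dB over, compressed to 1.82 dB over, so 16.38 dB of GR.
B: 4 dB over, compressed to 0.5 dB over, so 3.5 dB of GR.
A applies 12.88 dB more gain reduction.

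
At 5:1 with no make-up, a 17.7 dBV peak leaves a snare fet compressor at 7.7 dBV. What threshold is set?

Let T be the threshold. Output overshoot = (input overshoot)/R, so 7.7 − T = (17.7 − T)/5.
5·(7.7 − T) = 17.7 − T → 4·T = 38.5 − 17.7 = 20.8.
T = 20.8/4 = 5.2 dBV.

5.2 dBV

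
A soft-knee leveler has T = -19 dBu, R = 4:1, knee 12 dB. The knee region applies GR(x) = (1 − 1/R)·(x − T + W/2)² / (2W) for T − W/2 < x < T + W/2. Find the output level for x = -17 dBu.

x − T + W/2 = -17 − (-19) + 6 = 8.
GR = (1 − 1/4) × 8² / 24 = 0.75 × 64 / 24 = 2 dB.
Output = -17 − 2 = -19 dBu.

-19 dBu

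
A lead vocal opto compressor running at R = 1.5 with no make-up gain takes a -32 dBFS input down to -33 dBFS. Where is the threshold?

-35 dBFS

Let T be the threshold. Output overshoot = (input overshoot)/R, so -33 − T = (-32 − T)/1.5.
1.5·(-33 − T) = -32 − T → 0.5·T = -49.5 − (-32) = -17.5.
T = -17.5/0.5 = -35 dBFS.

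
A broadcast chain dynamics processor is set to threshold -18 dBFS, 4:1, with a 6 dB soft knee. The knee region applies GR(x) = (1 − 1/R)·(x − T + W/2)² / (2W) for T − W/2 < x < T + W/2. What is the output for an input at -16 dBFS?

x − T + W/2 = -16 − (-18) + 3 = 5.
GR = (1 − 1/4) × 5² / 12 = 0.75 × 25 / 12 = 1.5625 dB.
Output = -16 − 1.5625 = -17.5625 dBFS.

-17.5625 dBFS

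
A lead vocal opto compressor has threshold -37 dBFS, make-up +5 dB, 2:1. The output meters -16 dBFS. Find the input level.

Before make-up, the level was -16 − 5 = -21 dBFS.
The compressed level sits -21 − (-37) = 16 dB over threshold.
Undo the ratio: input overshoot = 16 × 2 = 32 dB, giving input = -5 dBFS.

-5 dBFS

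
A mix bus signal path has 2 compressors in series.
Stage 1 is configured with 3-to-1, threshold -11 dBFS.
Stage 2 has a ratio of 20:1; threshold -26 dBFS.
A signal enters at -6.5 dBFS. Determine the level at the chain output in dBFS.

Stage 1: 4.5 dB above -11 dBFS, reduced 3:1 to 1.5 dB above → -9.5 dBFS.
Stage 2: 16.5 dB above -26 dBFS, reduced 20:1 to 0.825 dB above → -25.175 dBFS.

-25.175 dBFS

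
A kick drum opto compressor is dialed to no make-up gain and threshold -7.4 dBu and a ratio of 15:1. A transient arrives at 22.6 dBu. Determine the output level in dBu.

-5.4 dBu

22.6 dBu sits 30 dB over threshold.
15:1 compression reduces that to 30/15 = 2 dB over.
Output = -7.4 + 2 = -5.4 dBu.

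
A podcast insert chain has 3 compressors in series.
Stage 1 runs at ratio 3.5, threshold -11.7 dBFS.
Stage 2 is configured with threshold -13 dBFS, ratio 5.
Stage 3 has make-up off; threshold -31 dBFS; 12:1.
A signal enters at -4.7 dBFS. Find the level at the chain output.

Stage 1: -4.7 dBFS is 7 dB over -11.7 dBFS; at 3.5:1 that becomes 2 dB over, giving -9.7 dBFS.
Stage 2: 3.3 dB above -13 dBFS, reduced 5:1 to 0.66 dB above → -12.34 dBFS.
Stage 3: 18.66 dB above -31 dBFS, reduced 12:1 to 1.555 dB above → -29.445 dBFS.

-29.445 dBFS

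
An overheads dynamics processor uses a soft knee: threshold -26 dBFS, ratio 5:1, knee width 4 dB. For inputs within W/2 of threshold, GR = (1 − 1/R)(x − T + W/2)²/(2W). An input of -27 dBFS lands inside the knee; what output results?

x − T + W/2 = -27 − (-26) + 2 = 1.
GR = (1 − 1/5) × 1² / 8 = 0.8 × 1 / 8 = 0.1 dB.
Output = -27 − 0.1 = -27.1 dBFS.

-27.1 dBFS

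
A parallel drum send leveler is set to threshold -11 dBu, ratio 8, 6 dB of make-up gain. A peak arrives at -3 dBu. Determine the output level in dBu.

The input is 8 dB above the -11 dBu threshold.
8:1 compression reduces that to 8/8 = 1 dB over.
That puts the output at -10 dBu; make-up adds 6 dB, giving -4 dBu.

-4 dBu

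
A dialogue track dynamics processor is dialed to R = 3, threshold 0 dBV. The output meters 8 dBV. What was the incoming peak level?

24 dBV

Post-compression overshoot = 8 − 0 = 8 dB.
Undo the ratio: input overshoot = 8 × 3 = 24 dB, giving input = 24 dBV.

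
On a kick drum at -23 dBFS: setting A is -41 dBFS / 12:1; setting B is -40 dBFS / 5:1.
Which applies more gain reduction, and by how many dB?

A, by 2.9 dB

A: overshoot 18 dB → output overshoot 1.5 dB → GR 16.5 dB.
B: overshoot 17 dB → output overshoot 3.4 dB → GR 13.6 dB.
A applies 2.9 dB more gain reduction.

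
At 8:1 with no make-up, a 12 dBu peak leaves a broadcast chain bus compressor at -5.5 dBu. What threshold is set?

-8 dBu

Gain reduction = 12 − (-5.5) = 17.5 dB; output overshoot = GR / (R − 1) = 17.5 / 7 = 2.5 dB.
Threshold = output − output overshoot = -5.5 − 2.5 = -8 dBu.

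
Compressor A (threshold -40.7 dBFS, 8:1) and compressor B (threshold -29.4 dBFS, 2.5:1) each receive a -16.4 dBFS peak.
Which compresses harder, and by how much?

A, by 13.4625 dB

A: 24.3 dB over, compressed to 3.0375 dB over, so 21.2625 dB of GR.
B: 13 dB over, compressed to 5.2 dB over, so 7.8 dB of GR.
A applies 13.4625 dB more gain reduction.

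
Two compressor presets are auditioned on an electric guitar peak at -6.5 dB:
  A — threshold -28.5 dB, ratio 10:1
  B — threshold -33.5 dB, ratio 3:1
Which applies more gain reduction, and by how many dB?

A, by 1.8 dB

A: overshoot 22 dB → output overshoot 2.2 dB → GR 19.8 dB.
B: overshoot 27 dB → output overshoot 9 dB → GR 18 dB.
A applies 1.8 dB more gain reduction.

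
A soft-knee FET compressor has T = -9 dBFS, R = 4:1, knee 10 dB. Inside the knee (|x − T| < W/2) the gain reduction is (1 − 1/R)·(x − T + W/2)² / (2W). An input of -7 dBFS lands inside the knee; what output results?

-8.8375 dBFS

x − T + W/2 = -7 − (-9) + 5 = 7.
GR = (1 − 1/4) × 7² / 20 = 0.75 × 49 / 20 = 1.8375 dB.
Output = -7 − 1.8375 = -8.8375 dBFS.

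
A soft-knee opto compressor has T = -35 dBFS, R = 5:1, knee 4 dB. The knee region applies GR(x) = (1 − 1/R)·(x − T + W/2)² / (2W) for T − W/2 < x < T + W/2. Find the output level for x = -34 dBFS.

x − T + W/2 = -34 − (-35) + 2 = 3.
GR = (1 − 1/5) × 3² / 8 = 0.8 × 9 / 8 = 0.9 dB.
Output = -34 − 0.9 = -34.9 dBFS.

-34.9 dBFS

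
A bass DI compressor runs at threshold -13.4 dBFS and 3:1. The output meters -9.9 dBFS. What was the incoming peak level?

That's 3.5 dB above the -13.4 dBFS threshold.
Input overshoot = R × output overshoot = 10.5 dB → input = -13.4 + 10.5 = -2.9 dBFS.

-2.9 dBFS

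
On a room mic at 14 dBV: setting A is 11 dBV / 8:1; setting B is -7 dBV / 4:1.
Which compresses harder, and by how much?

A: 3 dB over, compressed to 0.375 dB over, so 2.625 dB of GR.
B: 21 dB over, compressed to 5.25 dB over, so 15.75 dB of GR.
B applies 13.125 dB more gain reduction.

B, by 13.125 dB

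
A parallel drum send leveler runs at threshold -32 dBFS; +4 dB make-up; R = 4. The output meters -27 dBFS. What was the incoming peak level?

Stripping the +4 dB make-up gives -31 dBFS at the gain stage.
Post-compression overshoot = -31 − (-32) = 1 dB.
Input overshoot = R × output overshoot = 4 dB → input = -32 + 4 = -28 dBFS.

-28 dBFS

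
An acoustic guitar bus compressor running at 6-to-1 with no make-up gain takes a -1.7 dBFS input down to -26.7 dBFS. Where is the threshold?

Input is 30 dB above T (since output overshoot × R = input overshoot: (-26.7 − T)·6 = -1.7 − T gives T = -31.7 dBFS).
Check: -31.7 + (-1.7 − (-31.7))/6 = -31.7 + 5 = -26.7 dBFS. ✓

-31.7 dBFS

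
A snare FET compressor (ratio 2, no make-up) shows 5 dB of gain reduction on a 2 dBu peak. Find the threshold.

Gain reduction = 2 − (-3) = 5 dB; output overshoot = GR / (R − 1) = 5 / 1 = 5 dB.
Threshold = output − output overshoot = -3 − 5 = -8 dBu.

-8 dBu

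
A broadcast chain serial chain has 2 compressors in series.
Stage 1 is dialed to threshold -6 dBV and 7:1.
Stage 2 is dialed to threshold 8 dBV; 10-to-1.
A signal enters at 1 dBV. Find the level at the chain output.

-5 dBV

Stage 1: overshoot 7 dB → 7/7 = 1 dB → -5 dBV.
Stage 2: -5 dBV is at or below the 8 dBV threshold — no compression; output -5 dBV.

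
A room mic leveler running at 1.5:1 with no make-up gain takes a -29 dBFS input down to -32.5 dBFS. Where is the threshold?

-39.5 dBFS

Let T be the threshold. Output overshoot = (input overshoot)/R, so -32.5 − T = (-29 − T)/1.5.
1.5·(-32.5 − T) = -29 − T → 0.5·T = -48.75 − (-29) = -19.75.
T = -19.75/0.5 = -39.5 dBFS.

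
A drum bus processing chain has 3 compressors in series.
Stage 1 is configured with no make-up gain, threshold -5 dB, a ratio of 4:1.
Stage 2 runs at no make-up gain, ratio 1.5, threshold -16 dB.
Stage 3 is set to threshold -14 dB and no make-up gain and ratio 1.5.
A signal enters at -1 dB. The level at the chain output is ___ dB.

-10 dB

Stage 1: -1 dB is 4 dB over -5 dB; at 4:1 that becomes 1 dB over, giving -4 dB.
Stage 2: -4 dB is 12 dB over -16 dB; at 1.5:1 that becomes 8 dB over, giving -8 dB.
Stage 3: 6 dB above -14 dB, reduced 1.5:1 to 4 dB above → -10 dB.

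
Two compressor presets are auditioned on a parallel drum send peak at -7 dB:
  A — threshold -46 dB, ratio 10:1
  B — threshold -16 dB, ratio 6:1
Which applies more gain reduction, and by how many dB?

A, by 27.6 dB

A: overshoot 39 dB → output overshoot 3.9 dB → GR 35.1 dB.
B: overshoot 9 dB → output overshoot 1.5 dB → GR 7.5 dB.
A reduces 27.6 dB more.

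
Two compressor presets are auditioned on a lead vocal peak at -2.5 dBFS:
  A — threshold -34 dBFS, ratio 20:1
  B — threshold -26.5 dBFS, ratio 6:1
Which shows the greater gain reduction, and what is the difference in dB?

A, by 9.925 dB

A: overshoot 31.5 dB → output overshoot 1.575 dB → GR 29.925 dB.
B: overshoot 24 dB → output overshoot 4 dB → GR 20 dB.
Difference: 9.925 dB in favour of A.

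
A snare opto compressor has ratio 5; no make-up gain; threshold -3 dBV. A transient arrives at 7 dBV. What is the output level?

Overshoot: 7 − (-3) = 10 dB.
At 5:1 the overshoot is divided by 5, leaving 2 dB above threshold.
So the level is -3 + 2 = -1 dBV.

-1 dBV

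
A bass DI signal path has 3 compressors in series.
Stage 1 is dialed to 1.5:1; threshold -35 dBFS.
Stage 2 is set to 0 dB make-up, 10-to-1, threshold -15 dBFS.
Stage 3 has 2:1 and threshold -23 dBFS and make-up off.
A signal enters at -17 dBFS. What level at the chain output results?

Stage 1: 18 dB above -35 dBFS, reduced 1.5:1 to 12 dB above → -23 dBFS.
Stage 2: -23 dBFS is at or below the -15 dBFS threshold — no compression; output -23 dBFS.
Stage 3: -23 dBFS is at or below the -23 dBFS threshold — no compression; output -23 dBFS.

-23 dBFS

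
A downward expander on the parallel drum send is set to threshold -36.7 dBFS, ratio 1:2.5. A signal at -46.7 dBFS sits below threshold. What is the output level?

-61.7 dBFS

The input is 10 dB below the -36.7 dBFS threshold.
A 1:2.5 expander multiplies undershoot by 2.5: 10 × 2.5 = 25 dB below threshold.
Output = -36.7 − 25 = -61.7 dBFS.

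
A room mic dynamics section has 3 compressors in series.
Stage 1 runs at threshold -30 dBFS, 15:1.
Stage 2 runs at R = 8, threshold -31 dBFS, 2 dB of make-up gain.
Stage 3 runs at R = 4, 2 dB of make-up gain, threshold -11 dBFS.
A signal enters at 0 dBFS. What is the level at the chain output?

-26.625 dBFS

Stage 1: overshoot 30 dB → 30/15 = 2 dB → -28 dBFS.
Stage 2: 3 dB above -31 dBFS, reduced 8:1 to 0.375 dB above → -30.625 dBFS; +2 dB make-up → -28.625 dBFS.
Stage 3: -28.625 dBFS ≤ -11 dBFS, so stage 3 doesn't engage; make-up brings it to -26.625 dBFS.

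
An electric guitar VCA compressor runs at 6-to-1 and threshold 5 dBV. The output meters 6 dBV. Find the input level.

11 dBV

That's 1 dB above the 5 dBV threshold.
Undo the ratio: input overshoot = 1 × 6 = 6 dB, giving input = 11 dBV.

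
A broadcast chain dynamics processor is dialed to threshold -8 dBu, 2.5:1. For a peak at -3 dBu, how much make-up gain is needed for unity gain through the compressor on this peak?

Overshoot 5 dB → 5/2.5 = 2 dB after compression, so the compressed level is -8 + 2 = -6 dBu.
Make-up = target − compressed = -3 − (-6) = 3 dB.

3 dB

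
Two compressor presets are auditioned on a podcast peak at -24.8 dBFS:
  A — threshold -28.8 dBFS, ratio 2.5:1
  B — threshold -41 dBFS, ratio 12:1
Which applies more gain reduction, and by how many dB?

A: 4 dB over, compressed to 1.6 dB over, so 2.4 dB of GR.
B: 16.2 dB over, compressed to 1.35 dB over, so 14.85 dB of GR.
B applies 12.45 dB more gain reduction.

B, by 12.45 dB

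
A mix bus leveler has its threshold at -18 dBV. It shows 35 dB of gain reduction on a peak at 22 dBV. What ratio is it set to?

8:1

Input overshoot = 22 − (-18) = 40 dB.
Output overshoot = 40 − 35 = 5 dB.
Ratio = input overshoot / output overshoot = 40 / 5 = 8.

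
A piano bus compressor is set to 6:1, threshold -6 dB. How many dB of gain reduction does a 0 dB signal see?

5 dB

0 dB exceeds the threshold by 6 dB.
At 6:1, output sits 6/6 = 1 dB above threshold.
So the signal is attenuated by 6 − 1 = 5 dB.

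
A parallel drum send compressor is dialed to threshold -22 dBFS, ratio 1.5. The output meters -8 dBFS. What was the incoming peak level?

-1 dBFS

That's 14 dB above the -22 dBFS threshold.
Input overshoot = R × output overshoot = 21 dB → input = -22 + 21 = -1 dBFS.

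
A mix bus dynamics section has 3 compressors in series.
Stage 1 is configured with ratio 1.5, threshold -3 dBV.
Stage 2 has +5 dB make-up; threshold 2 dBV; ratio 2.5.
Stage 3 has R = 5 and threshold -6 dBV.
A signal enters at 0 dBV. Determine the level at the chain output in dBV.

Stage 1: 0 dBV is 3 dB over -3 dBV; at 1.5:1 that becomes 2 dB over, giving -1 dBV.
Stage 2: below threshold (-1 ≤ 2); passes unchanged; make-up brings it to 4 dBV.
Stage 3: 10 dB above -6 dBV, reduced 5:1 to 2 dB above → -4 dBV.

-4 dBV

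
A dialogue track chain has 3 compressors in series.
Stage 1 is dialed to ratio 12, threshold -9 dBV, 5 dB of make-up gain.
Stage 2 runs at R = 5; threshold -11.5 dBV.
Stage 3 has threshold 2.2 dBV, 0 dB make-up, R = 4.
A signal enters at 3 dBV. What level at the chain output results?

Stage 1: overshoot 12 dB → 12/12 = 1 dB → -8 dBV; +5 dB make-up → -3 dBV.
Stage 2: overshoot 8.5 dB → 8.5/5 = 1.7 dB → -9.8 dBV.
Stage 3: -9.8 dBV ≤ 2.2 dBV, so stage 3 doesn't engage; output -9.8 dBV.

-9.8 dBV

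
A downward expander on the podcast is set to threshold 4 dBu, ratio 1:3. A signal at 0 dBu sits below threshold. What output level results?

-8 dBu

Undershoot = 4 − 0 = 4 dB.
At 1:3, that expands to 12 dB under threshold.
Output = 4 − 12 = -8 dBu.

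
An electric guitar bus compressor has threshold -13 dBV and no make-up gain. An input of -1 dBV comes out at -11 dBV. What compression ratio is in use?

Input overshoot = -1 − (-13) = 12 dB; output overshoot = -11 − (-13) = 2 dB.
Ratio = 12 / 2 = 6.

6:1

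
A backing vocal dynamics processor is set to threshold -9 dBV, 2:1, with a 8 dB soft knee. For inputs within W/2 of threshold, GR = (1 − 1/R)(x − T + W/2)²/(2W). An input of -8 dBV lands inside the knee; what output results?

x − T + W/2 = -8 − (-9) + 4 = 5.
GR = (1 − 1/2) × 5² / 16 = 0.5 × 25 / 16 = 0.78125 dB.
Output = -8 − 0.78125 = -8.78125 dBV.

-8.78125 dBV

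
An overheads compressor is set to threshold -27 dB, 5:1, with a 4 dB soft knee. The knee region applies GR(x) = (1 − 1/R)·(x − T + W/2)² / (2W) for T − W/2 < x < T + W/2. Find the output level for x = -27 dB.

-27.4 dB

x − T + W/2 = -27 − (-27) + 2 = 2.
GR = (1 − 1/5) × 2² / 8 = 0.8 × 4 / 8 = 0.4 dB.
Output = -27 − 0.4 = -27.4 dB.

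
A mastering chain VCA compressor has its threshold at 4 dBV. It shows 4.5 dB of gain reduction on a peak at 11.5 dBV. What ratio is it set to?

2.5:1

Input overshoot = 11.5 − 4 = 7.5 dB.
Output overshoot = 7.5 − 4.5 = 3 dB.
Ratio = input overshoot / output overshoot = 7.5 / 3 = 2.5.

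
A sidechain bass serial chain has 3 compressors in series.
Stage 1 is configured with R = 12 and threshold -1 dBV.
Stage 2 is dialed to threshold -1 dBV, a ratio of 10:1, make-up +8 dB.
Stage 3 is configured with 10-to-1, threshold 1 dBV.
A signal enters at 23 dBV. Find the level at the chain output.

Stage 1: 24 dB above -1 dBV, reduced 12:1 to 2 dB above → 1 dBV.
Stage 2: overshoot 2 dB → 2/10 = 0.2 dB → -0.8 dBV; +8 dB make-up → 7.2 dBV.
Stage 3: 6.2 dB above 1 dBV, reduced 10:1 to 0.62 dB above → 1.62 dBV.

1.62 dBV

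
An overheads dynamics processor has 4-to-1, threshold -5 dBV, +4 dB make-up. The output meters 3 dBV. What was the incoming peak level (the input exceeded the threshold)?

Before make-up, the level was 3 − 4 = -1 dBV.
That's 4 dB above the -5 dBV threshold.
Input overshoot = R × output overshoot = 16 dB → input = -5 + 16 = 11 dBV.

11 dBV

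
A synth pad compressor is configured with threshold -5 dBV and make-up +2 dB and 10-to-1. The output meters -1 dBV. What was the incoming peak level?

Remove make-up: -1 − 2 = -3 dBV.
That's 2 dB above the -5 dBV threshold.
Undo the ratio: input overshoot = 2 × 10 = 20 dB, giving input = 15 dBV.

15 dBV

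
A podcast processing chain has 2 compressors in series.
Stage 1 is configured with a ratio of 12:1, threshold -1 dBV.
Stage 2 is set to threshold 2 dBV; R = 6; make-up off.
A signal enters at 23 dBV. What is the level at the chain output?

1 dBV

Stage 1: 23 dBV is 24 dB over -1 dBV; at 12:1 that becomes 2 dB over, giving 1 dBV.
Stage 2: below threshold (1 ≤ 2); passes unchanged; output 1 dBV.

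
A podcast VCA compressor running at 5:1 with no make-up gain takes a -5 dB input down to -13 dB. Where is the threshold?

-15 dB

Let T be the threshold. Output overshoot = (input overshoot)/R, so -13 − T = (-5 − T)/5.
5·(-13 − T) = -5 − T → 4·T = -65 − (-5) = -60.
T = -60/4 = -15 dB.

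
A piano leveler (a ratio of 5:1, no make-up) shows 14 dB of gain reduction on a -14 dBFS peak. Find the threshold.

-31.5 dBFS

Input is 17.5 dB above T (since output overshoot × R = input overshoot: (-28 − T)·5 = -14 − T gives T = -31.5 dBFS).
Check: -31.5 + (-14 − (-31.5))/5 = -31.5 + 3.5 = -28 dBFS. ✓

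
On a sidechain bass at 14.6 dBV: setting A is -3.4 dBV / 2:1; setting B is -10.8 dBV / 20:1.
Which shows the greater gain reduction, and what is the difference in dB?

A: 18 dB over, compressed to 9 dB over, so 9 dB of GR.
B: 25.4 dB over, compressed to 1.27 dB over, so 24.13 dB of GR.
B reduces 15.13 dB more.

B, by 15.13 dB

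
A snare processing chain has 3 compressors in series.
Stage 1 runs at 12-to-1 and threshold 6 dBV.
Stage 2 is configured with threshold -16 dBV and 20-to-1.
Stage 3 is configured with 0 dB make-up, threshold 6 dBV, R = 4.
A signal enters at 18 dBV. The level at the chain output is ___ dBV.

Stage 1: 18 dBV is 12 dB over 6 dBV; at 12:1 that becomes 1 dB over, giving 7 dBV.
Stage 2: overshoot 23 dB → 23/20 = 1.15 dB → -14.85 dBV.
Stage 3: -14.85 dBV is at or below the 6 dBV threshold — no compression; output -14.85 dBV.

-14.85 dBV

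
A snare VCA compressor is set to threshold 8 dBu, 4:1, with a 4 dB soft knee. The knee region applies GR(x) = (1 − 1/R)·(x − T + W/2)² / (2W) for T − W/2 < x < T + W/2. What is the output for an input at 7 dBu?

6.90625 dBu

x − T + W/2 = 7 − 8 + 2 = 1.
GR = (1 − 1/4) × 1² / 8 = 0.75 × 1 / 8 = 0.09375 dB.
Output = 7 − 0.09375 = 6.90625 dBu.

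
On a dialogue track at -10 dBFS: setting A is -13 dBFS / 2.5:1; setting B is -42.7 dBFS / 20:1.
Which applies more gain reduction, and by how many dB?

A: 3 dB over, compressed to 1.2 dB over, so 1.8 dB of GR.
B: 32.7 dB over, compressed to 1.635 dB over, so 31.065 dB of GR.
Difference: 29.265 dB in favour of B.

B, by 29.265 dB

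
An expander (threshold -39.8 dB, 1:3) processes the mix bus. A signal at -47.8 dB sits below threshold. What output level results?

The input is 8 dB below the -39.8 dB threshold.
A 1:3 expander multiplies undershoot by 3: 8 × 3 = 24 dB below threshold.
Output = -39.8 − 24 = -63.8 dB.

-63.8 dB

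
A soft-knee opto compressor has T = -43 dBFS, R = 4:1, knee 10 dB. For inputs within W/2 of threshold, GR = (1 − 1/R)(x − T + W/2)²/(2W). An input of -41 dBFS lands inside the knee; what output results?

x − T + W/2 = -41 − (-43) + 5 = 7.
GR = (1 − 1/4) × 7² / 20 = 0.75 × 49 / 20 = 1.8375 dB.
Output = -41 − 1.8375 = -42.8375 dBFS.

-42.8375 dBFS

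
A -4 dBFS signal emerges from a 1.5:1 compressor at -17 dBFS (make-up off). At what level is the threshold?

Let T be the threshold. Output overshoot = (input overshoot)/R, so -17 − T = (-4 − T)/1.5.
1.5·(-17 − T) = -4 − T → 0.5·T = -25.5 − (-4) = -21.5.
T = -21.5/0.5 = -43 dBFS.

-43 dBFS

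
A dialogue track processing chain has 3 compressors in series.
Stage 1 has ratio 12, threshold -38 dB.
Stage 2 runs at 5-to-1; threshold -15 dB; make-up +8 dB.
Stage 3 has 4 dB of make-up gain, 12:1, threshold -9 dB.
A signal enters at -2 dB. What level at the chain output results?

-23 dB

Stage 1: overshoot 36 dB → 36/12 = 3 dB → -35 dB.
Stage 2: -35 dB is at or below the -15 dB threshold — no compression; make-up brings it to -27 dB.
Stage 3: below threshold (-27 ≤ -9); passes unchanged; make-up brings it to -23 dB.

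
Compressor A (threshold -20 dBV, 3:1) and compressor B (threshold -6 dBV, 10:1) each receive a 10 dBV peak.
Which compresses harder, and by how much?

A, by 5.6 dB

A: GR = 30 − 30/3 = 20 dB.
B: GR = 16 − 16/10 = 14.4 dB.
A applies 5.6 dB more gain reduction.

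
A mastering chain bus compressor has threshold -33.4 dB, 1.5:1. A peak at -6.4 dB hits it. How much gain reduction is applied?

9 dB

-6.4 dB exceeds the threshold by 27 dB.
At 1.5:1, output sits 27/1.5 = 18 dB above threshold.
Gain reduction = 27 − 18 = 9 dB.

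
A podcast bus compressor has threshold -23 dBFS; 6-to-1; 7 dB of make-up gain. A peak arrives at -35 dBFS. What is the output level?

-28 dBFS

-35 dBFS is 12 dB below the -23 dBFS threshold, so no gain reduction is applied.
Make-up gain adds 7 dB: -35 + 7 = -28 dBFS.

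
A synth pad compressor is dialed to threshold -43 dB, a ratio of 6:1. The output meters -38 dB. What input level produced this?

-13 dB

Post-compression overshoot = -38 − (-43) = 5 dB.
Undo the ratio: input overshoot = 5 × 6 = 30 dB, giving input = -13 dB.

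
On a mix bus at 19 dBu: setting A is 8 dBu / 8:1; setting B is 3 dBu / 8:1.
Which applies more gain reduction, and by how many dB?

A: overshoot 11 dB → output overshoot 1.375 dB → GR 9.625 dB.
B: overshoot 16 dB → output overshoot 2 dB → GR 14 dB.
B reduces 4.375 dB more.

B, by 4.375 dB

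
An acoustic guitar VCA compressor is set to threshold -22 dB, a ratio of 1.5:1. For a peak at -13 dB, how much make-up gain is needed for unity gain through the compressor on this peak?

3 dB

Overshoot 9 dB → 9/1.5 = 6 dB after compression, so the compressed level is -22 + 6 = -16 dB.
Make-up = target − compressed = -13 − (-16) = 3 dB.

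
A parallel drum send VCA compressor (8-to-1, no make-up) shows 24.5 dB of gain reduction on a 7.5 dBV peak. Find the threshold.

Gain reduction = 7.5 − (-17) = 24.5 dB; output overshoot = GR / (R − 1) = 24.5 / 7 = 3.5 dB.
Threshold = output − output overshoot = -17 − 3.5 = -20.5 dBV.

-20.5 dBV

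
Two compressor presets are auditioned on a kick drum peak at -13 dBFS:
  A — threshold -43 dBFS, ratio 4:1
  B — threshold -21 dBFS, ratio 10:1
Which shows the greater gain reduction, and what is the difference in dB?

A, by 15.3 dB

A: overshoot 30 dB → output overshoot 7.5 dB → GR 22.5 dB.
B: overshoot 8 dB → output overshoot 0.8 dB → GR 7.2 dB.
A reduces 15.3 dB more.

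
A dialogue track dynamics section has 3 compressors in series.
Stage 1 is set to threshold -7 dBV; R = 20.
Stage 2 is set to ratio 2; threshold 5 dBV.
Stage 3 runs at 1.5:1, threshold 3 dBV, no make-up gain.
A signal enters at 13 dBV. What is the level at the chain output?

-6 dBV

Stage 1: 13 dBV is 20 dB over -7 dBV; at 20:1 that becomes 1 dB over, giving -6 dBV.
Stage 2: -6 dBV is at or below the 5 dBV threshold — no compression; output -6 dBV.
Stage 3: -6 dBV is at or below the 3 dBV threshold — no compression; output -6 dBV.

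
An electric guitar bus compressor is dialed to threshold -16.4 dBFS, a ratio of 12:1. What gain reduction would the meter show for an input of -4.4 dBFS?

The signal is 12 dB above threshold.
After 12:1 compression the overshoot becomes 12/12 = 1 dB.
So the signal is attenuated by 12 − 1 = 11 dB.

11 dB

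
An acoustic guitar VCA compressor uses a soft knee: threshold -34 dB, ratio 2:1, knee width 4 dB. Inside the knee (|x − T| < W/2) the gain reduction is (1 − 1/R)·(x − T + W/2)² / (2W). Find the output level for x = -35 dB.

x − T + W/2 = -35 − (-34) + 2 = 1.
GR = (1 − 1/2) × 1² / 8 = 0.5 × 1 / 8 = 0.0625 dB.
Output = -35 − 0.0625 = -35.0625 dB.

-35.0625 dB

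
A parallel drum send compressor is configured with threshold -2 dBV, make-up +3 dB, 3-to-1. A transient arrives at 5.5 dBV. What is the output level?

The input is 7.5 dB above the -2 dBV threshold.
The 7.5 dB excess becomes 2.5 dB after 3:1 reduction.
So the level is -2 + 2.5 = 0.5 dBV; make-up adds 3 dB, giving 3.5 dBV.

3.5 dBV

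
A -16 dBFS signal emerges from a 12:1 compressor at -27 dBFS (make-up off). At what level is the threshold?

-28 dBFS

Let T be the threshold. Output overshoot = (input overshoot)/R, so -27 − T = (-16 − T)/12.
12·(-27 − T) = -16 − T → 11·T = -324 − (-16) = -308.
T = -308/11 = -28 dBFS.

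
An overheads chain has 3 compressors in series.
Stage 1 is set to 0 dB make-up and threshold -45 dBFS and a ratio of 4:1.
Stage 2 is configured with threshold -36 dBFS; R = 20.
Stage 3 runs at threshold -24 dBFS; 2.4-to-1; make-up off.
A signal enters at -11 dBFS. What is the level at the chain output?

Stage 1: overshoot 34 dB → 34/4 = 8.5 dB → -36.5 dBFS.
Stage 2: -36.5 dBFS is at or below the -36 dBFS threshold — no compression; output -36.5 dBFS.
Stage 3: -36.5 dBFS ≤ -24 dBFS, so stage 3 doesn't engage; output -36.5 dBFS.

-36.5 dBFS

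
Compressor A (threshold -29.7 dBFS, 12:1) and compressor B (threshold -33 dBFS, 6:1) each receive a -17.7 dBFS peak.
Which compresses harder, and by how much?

B, by 1.75 dB

A: overshoot 12 dB → output overshoot 1 dB → GR 11 dB.
B: overshoot 15.3 dB → output overshoot 2.55 dB → GR 12.75 dB.
B applies 1.75 dB more gain reduction.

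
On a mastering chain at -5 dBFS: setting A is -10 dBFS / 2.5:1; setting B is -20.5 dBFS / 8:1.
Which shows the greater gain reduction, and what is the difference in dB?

A: overshoot 5 dB → output overshoot 2 dB → GR 3 dB.
B: overshoot 15.5 dB → output overshoot 1.9375 dB → GR 13.5625 dB.
B applies 10.5625 dB more gain reduction.

B, by 10.5625 dB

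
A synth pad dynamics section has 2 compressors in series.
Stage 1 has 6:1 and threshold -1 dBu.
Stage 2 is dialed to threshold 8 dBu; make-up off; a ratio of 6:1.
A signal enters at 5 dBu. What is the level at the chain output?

Stage 1: 5 dBu is 6 dB over -1 dBu; at 6:1 that becomes 1 dB over, giving 0 dBu.
Stage 2: 0 dBu is at or below the 8 dBu threshold — no compression; output 0 dBu.

0 dBu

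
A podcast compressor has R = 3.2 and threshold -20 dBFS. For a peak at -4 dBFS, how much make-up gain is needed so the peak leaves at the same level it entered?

11 dB

Overshoot 16 dB → 16/3.2 = 5 dB after compression, so the compressed level is -20 + 5 = -15 dBFS.
Make-up = target − compressed = -4 − (-15) = 11 dB.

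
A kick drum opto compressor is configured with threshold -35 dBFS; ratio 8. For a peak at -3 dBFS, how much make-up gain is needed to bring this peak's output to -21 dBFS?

The peak compresses to -35 + 32/8 = -31 dBFS.
To reach -21 dBFS requires -21 − (-31) = 10 dB of make-up.

10 dB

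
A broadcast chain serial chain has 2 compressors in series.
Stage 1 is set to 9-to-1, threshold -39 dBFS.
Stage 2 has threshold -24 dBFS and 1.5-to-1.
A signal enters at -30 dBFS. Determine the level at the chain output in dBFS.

Stage 1: overshoot 9 dB → 9/9 = 1 dB → -38 dBFS.
Stage 2: -38 dBFS is at or below the -24 dBFS threshold — no compression; output -38 dBFS.

-38 dBFS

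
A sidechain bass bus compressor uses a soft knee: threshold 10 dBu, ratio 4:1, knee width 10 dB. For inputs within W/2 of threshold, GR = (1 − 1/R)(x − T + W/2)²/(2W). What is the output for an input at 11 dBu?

9.65 dBu

x − T + W/2 = 11 − 10 + 5 = 6.
GR = (1 − 1/4) × 6² / 20 = 0.75 × 36 / 20 = 1.35 dB.
Output = 11 − 1.35 = 9.65 dBu.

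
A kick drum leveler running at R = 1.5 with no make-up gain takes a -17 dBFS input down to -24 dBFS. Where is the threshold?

-38 dBFS

Let T be the threshold. Output overshoot = (input overshoot)/R, so -24 − T = (-17 − T)/1.5.
1.5·(-24 − T) = -17 − T → 0.5·T = -36 − (-17) = -19.
T = -19/0.5 = -38 dBFS.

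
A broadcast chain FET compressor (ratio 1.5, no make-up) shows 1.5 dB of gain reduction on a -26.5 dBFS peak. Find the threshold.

Let T be the threshold. Output overshoot = (input overshoot)/R, so -28 − T = (-26.5 − T)/1.5.
1.5·(-28 − T) = -26.5 − T → 0.5·T = -42 − (-26.5) = -15.5.
T = -15.5/0.5 = -31 dBFS.

-31 dBFS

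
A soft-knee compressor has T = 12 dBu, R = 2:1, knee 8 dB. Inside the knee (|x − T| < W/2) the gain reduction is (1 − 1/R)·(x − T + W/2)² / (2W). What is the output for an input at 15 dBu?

13.46875 dBu

x − T + W/2 = 15 − 12 + 4 = 7.
GR = (1 − 1/2) × 7² / 16 = 0.5 × 49 / 16 = 1.53125 dB.
Output = 15 − 1.53125 = 13.46875 dBu.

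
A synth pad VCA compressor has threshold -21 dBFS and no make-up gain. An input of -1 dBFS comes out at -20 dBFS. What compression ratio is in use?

20:1

Input overshoot = -1 − (-21) = 20 dB; output overshoot = -20 − (-21) = 1 dB.
Ratio = 20 / 1 = 20.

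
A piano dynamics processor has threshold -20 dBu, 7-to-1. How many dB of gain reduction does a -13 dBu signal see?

-13 dBu exceeds the threshold by 7 dB.
After 7:1 compression the overshoot becomes 7/7 = 1 dB.
Gain reduction = 7 − 1 = 6 dB.

6 dB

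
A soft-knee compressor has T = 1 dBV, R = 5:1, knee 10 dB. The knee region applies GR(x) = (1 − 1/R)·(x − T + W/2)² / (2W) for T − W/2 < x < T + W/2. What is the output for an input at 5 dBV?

1.76 dBV

x − T + W/2 = 5 − 1 + 5 = 9.
GR = (1 − 1/5) × 9² / 20 = 0.8 × 81 / 20 = 3.24 dB.
Output = 5 − 3.24 = 1.76 dBV.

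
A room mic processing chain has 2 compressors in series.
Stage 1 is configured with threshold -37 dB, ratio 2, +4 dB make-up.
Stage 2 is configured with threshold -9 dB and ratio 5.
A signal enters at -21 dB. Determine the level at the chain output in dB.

Stage 1: overshoot 16 dB → 16/2 = 8 dB → -29 dB; +4 dB make-up → -25 dB.
Stage 2: below threshold (-25 ≤ -9); passes unchanged; output -25 dB.

-25 dB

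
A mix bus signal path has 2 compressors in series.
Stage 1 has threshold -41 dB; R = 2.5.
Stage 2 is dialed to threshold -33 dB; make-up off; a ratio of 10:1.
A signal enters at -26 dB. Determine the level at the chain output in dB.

Stage 1: 15 dB above -41 dB, reduced 2.5:1 to 6 dB above → -35 dB.
Stage 2: -35 dB is at or below the -33 dB threshold — no compression; output -35 dB.

-35 dB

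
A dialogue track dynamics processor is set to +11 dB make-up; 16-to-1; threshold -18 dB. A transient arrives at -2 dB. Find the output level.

-6 dB

Overshoot: -2 − (-18) = 16 dB.
The 16 dB excess becomes 1 dB after 16:1 reduction.
That puts the output at -17 dB; make-up adds 11 dB, giving -6 dB.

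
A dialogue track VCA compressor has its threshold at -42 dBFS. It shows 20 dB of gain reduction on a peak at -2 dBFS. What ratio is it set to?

2:1

Input overshoot = -2 − (-42) = 40 dB.
Output overshoot = 40 − 20 = 20 dB.
Ratio = input overshoot / output overshoot = 40 / 20 = 2.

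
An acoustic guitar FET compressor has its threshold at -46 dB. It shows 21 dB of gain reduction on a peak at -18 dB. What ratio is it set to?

Input overshoot = -18 − (-46) = 28 dB.
Output overshoot = 28 − 21 = 7 dB.
Ratio = input overshoot / output overshoot = 28 / 7 = 4.

4:1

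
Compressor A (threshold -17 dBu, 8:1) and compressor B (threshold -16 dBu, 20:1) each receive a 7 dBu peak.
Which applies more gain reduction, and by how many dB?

B, by 0.85 dB

A: GR = 24 − 24/8 = 21 dB.
B: GR = 23 − 23/20 = 21.85 dB.
Difference: 0.85 dB in favour of B.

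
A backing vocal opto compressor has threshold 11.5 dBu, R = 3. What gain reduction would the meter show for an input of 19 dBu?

5 dB

Overshoot = 19 − 11.5 = 7.5 dB.
After 3:1 compression the overshoot becomes 7.5/3 = 2.5 dB.
GR = overshoot in − overshoot out = 7.5 − 2.5 = 5 dB.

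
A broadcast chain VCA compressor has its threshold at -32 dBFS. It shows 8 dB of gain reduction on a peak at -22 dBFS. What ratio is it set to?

Input overshoot = -22 − (-32) = 10 dB.
Output overshoot = 10 − 8 = 2 dB.
Ratio = input overshoot / output overshoot = 10 / 2 = 5.

5:1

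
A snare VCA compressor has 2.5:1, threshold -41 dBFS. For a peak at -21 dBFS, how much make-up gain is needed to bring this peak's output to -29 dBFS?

4 dB

Overshoot 20 dB → 20/2.5 = 8 dB after compression, so the compressed level is -41 + 8 = -33 dBFS.
Make-up = target − compressed = -29 − (-33) = 4 dB.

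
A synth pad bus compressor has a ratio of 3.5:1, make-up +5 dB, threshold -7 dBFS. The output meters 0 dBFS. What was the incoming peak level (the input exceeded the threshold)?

0 dBFS

Before make-up, the level was 0 − 5 = -5 dBFS.
That's 2 dB above the -7 dBFS threshold.
Before 3.5:1 compression the overshoot was 2 × 3.5 = 7 dB, so input = -7 + 7 = 0 dBFS.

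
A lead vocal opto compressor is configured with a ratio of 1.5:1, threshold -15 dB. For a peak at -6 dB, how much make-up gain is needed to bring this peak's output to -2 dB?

Overshoot 9 dB → 9/1.5 = 6 dB after compression, so the compressed level is -15 + 6 = -9 dB.
Make-up = target − compressed = -2 − (-9) = 7 dB.

7 dB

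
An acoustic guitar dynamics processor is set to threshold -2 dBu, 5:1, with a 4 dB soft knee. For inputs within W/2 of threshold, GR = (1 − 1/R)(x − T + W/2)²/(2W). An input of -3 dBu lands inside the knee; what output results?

-3.1 dBu

x − T + W/2 = -3 − (-2) + 2 = 1.
GR = (1 − 1/5) × 1² / 8 = 0.8 × 1 / 8 = 0.1 dB.
Output = -3 − 0.1 = -3.1 dBu.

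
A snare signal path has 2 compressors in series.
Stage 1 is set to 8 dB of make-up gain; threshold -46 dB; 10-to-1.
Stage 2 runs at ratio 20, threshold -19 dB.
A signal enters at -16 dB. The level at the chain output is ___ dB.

Stage 1: overshoot 30 dB → 30/10 = 3 dB → -43 dB; +8 dB make-up → -35 dB.
Stage 2: below threshold (-35 ≤ -19); passes unchanged; output -35 dB.

-35 dB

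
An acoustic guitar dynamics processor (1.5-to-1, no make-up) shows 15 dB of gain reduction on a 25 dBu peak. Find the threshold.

-20 dBu

Let T be the threshold. Output overshoot = (input overshoot)/R, so 10 − T = (25 − T)/1.5.
1.5·(10 − T) = 25 − T → 0.5·T = 15 − 25 = -10.
T = -10/0.5 = -20 dBu.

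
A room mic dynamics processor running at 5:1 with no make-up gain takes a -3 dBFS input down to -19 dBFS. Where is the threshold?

-23 dBFS

Input is 20 dB above T (since output overshoot × R = input overshoot: (-19 − T)·5 = -3 − T gives T = -23 dBFS).
Check: -23 + (-3 − (-23))/5 = -23 + 4 = -19 dBFS. ✓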